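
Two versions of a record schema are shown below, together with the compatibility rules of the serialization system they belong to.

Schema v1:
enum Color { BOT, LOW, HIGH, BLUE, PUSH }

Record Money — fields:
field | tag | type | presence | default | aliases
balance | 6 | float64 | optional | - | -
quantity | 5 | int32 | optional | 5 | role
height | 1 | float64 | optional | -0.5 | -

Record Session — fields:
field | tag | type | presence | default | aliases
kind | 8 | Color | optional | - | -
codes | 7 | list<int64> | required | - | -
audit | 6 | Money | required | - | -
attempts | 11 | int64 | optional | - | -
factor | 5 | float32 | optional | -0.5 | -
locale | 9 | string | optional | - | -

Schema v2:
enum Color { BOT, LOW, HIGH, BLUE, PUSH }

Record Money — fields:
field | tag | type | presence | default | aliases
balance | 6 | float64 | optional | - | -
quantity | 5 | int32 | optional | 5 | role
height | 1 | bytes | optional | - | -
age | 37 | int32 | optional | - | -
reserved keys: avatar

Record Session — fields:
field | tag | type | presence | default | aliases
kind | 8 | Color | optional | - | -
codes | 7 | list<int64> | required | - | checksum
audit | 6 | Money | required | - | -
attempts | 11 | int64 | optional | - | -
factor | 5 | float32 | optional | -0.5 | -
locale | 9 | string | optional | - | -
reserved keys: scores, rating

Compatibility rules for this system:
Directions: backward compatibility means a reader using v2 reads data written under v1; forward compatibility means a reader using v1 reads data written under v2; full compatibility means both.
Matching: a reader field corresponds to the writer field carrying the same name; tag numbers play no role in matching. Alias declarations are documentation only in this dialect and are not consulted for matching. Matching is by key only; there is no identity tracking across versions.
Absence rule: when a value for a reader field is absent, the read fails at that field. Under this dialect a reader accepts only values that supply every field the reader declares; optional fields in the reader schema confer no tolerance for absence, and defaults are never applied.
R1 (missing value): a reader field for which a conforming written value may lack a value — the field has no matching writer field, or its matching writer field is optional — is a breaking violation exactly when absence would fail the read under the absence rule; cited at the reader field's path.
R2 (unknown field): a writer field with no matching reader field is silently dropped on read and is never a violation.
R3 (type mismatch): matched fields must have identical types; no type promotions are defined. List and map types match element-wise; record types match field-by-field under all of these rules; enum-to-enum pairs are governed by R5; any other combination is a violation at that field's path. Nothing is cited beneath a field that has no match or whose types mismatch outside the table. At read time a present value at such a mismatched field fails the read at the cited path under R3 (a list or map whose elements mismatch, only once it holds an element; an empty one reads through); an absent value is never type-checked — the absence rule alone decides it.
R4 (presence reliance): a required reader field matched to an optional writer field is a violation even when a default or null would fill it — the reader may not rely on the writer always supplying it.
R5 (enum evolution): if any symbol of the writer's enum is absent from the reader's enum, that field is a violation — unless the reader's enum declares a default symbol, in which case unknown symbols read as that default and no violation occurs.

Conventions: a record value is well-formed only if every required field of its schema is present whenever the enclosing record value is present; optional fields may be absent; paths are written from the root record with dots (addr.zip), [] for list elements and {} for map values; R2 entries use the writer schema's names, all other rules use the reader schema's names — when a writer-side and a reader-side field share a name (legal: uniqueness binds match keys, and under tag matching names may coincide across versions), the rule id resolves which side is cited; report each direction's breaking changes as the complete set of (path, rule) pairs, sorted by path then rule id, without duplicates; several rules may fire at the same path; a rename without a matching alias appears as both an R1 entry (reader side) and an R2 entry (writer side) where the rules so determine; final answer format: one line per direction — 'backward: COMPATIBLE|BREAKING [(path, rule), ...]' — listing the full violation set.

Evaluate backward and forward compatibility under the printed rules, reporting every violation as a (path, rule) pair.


backward: BREAKING [(attempts, R1), (audit.age, R1), (audit.balance, R1), (audit.height, R1), (audit.height, R3), (audit.quantity, R1), (factor, R1), (kind, R1), (locale, R1)]; forward: BREAKING [(attempts, R1), (audit.balance, R1), (audit.height, R1), (audit.height, R3), (audit.quantity, R1), (factor, R1), (kind, R1), (locale, R1)]

in Session below, arrows point writer -> reader
backward analysis of Session with v2 as reader and v1 as writer:
  writer optional, Color -> Color: reader kind maps from writer kind
  writer required, list<int64> -> list<int64>: reader codes maps from writer codes
  writer required, Money -> Money: reader audit maps from writer audit
  writer optional, int64 -> int64: reader attempts maps from writer attempts
  writer optional, float32 -> float32: reader factor maps from writer factor
  writer optional, string -> string: reader locale maps from writer locale
  writer optional, float64 -> float64: reader audit.balance maps from writer audit.balance
  writer optional, int32 -> int32: reader audit.quantity maps from writer audit.quantity
  writer optional, float64 -> bytes: reader audit.height maps from writer audit.height
  audit.age: no writer match
  violation R1 at attempts
  violation R1 at audit.age
  violation R1 at audit.balance
  violation R1 at audit.height
  violation R3 at audit.height
  violation R1 at audit.quantity
  violation R1 at factor
  violation R1 at kind
  violation R1 at locale
  => backward: BREAKING (9)
forward analysis of Session with v1 as reader and v2 as writer:
  writer optional, Color -> Color: reader kind maps from writer kind
  writer required, list<int64> -> list<int64>: reader codes maps from writer codes
  writer required, Money -> Money: reader audit maps from writer audit
  writer optional, int64 -> int64: reader attempts maps from writer attempts
  writer optional, float32 -> float32: reader factor maps from writer factor
  writer optional, string -> string: reader locale maps from writer locale
  writer optional, float64 -> float64: reader audit.balance maps from writer audit.balance
  writer optional, int32 -> int32: reader audit.quantity maps from writer audit.quantity
  writer optional, bytes -> float64: reader audit.height maps from writer audit.height
  writer audit.age: unknown to reader
  violation R1 at attempts
  violation R1 at audit.balance
  violation R1 at audit.height
  violation R3 at audit.height
  violation R1 at audit.quantity
  violation R1 at factor
  violation R1 at kind
  violation R1 at locale
  => forward: BREAKING (8)


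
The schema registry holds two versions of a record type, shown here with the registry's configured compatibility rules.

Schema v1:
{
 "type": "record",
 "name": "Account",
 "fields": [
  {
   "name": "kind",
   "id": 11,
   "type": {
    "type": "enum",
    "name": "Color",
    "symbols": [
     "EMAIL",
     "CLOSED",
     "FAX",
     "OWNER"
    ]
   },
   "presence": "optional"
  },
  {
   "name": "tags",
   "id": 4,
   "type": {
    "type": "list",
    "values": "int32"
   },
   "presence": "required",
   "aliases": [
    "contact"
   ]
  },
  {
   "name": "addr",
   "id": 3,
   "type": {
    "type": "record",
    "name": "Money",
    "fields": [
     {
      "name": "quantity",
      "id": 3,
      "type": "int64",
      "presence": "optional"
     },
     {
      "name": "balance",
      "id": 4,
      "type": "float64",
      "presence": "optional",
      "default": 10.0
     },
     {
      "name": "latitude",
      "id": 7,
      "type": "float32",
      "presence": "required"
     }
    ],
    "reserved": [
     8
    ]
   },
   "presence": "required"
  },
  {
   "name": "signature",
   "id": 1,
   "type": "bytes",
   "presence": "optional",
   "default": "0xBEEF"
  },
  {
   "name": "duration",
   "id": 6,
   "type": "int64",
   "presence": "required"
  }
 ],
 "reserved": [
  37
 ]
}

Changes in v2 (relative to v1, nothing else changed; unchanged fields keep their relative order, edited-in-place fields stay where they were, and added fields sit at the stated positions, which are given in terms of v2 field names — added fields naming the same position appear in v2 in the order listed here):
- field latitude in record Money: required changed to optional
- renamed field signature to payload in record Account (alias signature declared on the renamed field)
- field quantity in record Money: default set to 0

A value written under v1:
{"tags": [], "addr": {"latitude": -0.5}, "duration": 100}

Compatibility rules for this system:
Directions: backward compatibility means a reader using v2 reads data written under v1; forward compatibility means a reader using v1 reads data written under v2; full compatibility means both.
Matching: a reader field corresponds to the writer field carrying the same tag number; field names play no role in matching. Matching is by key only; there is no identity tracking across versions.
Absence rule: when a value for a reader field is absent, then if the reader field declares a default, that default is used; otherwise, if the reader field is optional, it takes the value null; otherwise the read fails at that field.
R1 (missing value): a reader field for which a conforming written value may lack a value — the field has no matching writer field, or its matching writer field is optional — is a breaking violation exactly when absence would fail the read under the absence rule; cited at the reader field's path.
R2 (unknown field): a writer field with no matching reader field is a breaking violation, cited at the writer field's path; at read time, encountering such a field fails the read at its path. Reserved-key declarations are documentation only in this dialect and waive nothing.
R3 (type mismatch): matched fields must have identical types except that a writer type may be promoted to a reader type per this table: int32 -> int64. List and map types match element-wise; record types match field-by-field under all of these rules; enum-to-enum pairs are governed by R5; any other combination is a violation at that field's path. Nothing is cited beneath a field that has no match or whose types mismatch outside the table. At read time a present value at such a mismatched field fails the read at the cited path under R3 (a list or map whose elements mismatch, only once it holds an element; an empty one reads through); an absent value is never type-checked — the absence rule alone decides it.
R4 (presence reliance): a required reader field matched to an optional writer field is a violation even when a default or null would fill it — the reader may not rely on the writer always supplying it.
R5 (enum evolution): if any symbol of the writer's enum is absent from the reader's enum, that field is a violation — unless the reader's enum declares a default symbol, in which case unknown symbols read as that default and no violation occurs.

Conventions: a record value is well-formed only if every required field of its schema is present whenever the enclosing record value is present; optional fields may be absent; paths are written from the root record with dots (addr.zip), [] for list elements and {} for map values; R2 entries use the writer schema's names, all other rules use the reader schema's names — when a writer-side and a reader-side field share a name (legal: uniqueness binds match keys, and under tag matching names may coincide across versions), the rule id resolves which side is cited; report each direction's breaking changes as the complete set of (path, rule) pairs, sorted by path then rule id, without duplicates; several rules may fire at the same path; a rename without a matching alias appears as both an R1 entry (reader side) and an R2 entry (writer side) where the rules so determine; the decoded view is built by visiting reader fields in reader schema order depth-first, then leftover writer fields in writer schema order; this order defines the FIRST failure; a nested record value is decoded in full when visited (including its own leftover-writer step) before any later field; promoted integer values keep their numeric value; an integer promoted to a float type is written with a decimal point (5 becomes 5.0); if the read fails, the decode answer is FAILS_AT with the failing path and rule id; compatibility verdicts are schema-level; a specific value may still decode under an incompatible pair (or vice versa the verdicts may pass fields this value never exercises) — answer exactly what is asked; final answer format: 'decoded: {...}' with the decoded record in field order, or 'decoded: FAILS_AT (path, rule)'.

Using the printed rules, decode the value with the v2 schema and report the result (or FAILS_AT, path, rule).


decoded: {"kind": null, "tags": [], "addr": {"quantity": 0, "balance": 10.0, "latitude": -0.5}, "payload": 0xBEEF, "duration": 100}

arrows below run writer -> reader for Account
migrating the Account value to v2:
  kind := null (absent, optional -> null)
  tags := []
  addr.quantity := 0 (absent -> default)
  addr.balance := 10.0 (absent -> default)
  addr.latitude := -0.5
  payload := 0xBEEF (absent -> default)
  duration := 100
  => decoded: {"kind": null, "tags": [], "addr": {"quantity": 0, "balance": 10.0, "latitude": -0.5}, "payload": 0xBEEF, "duration": 100}
remaining Account differences; none change what is asked:
  field latitude in record Money: required changed to optional -> a verdict-level change on Account — the shown value reads the same


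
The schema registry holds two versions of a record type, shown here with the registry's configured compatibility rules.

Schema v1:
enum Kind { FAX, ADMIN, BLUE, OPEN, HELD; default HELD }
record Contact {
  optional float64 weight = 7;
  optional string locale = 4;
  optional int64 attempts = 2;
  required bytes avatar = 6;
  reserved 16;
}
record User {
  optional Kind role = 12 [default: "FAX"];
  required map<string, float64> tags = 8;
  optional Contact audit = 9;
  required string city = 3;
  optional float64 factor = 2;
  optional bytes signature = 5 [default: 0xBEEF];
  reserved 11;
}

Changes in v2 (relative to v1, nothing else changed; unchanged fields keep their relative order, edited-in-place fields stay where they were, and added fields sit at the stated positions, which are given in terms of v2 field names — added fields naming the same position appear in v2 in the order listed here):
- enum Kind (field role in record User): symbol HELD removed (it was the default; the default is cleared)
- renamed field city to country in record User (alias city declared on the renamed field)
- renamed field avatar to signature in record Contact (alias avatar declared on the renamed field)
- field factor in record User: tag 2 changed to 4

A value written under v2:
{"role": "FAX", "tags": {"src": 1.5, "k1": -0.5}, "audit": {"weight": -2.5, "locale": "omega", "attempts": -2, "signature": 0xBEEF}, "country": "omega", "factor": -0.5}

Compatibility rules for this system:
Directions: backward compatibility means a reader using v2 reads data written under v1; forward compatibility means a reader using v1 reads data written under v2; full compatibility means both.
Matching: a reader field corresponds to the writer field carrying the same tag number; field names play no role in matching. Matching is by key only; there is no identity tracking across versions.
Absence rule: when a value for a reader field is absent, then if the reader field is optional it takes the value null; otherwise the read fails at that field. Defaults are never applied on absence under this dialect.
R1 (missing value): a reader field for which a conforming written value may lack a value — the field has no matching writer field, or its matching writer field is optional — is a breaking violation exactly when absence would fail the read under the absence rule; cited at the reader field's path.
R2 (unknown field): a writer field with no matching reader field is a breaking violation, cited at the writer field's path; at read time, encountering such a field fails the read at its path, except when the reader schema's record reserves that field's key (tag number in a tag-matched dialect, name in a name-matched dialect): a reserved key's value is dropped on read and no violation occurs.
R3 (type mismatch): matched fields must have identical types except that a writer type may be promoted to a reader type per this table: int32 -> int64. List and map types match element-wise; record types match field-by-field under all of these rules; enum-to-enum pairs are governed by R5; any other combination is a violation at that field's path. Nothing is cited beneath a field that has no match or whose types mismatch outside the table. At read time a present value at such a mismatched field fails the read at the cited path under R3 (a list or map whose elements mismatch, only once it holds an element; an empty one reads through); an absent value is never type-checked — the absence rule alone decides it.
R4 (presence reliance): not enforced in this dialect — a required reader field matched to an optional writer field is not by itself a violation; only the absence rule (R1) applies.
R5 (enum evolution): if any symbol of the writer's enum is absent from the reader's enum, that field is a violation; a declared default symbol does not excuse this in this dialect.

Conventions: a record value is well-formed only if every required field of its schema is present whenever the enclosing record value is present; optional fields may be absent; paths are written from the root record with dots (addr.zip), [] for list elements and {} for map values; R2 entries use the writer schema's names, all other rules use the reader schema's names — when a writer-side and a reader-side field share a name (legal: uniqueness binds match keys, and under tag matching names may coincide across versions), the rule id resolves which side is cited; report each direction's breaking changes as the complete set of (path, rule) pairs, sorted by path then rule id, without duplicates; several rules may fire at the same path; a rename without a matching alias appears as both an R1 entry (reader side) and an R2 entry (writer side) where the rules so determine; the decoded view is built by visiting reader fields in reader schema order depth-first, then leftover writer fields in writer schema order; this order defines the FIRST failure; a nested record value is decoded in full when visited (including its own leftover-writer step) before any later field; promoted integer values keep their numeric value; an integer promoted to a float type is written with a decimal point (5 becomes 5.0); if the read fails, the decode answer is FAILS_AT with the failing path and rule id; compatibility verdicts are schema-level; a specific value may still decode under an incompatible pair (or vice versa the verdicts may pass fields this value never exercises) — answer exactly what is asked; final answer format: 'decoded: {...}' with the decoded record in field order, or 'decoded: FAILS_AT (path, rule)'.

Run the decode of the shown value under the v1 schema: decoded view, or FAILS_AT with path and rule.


in User below, arrows point writer -> reader
decode walk for User under reader schema v1:
  role := "FAX"
  tags := {"src": 1.5, "k1": -0.5}
  audit.weight := -2.5
  audit.locale := "omega"
  audit.attempts := -2
  audit.avatar := 0xBEEF (from writer signature)
  city := "omega" (from writer country)
  factor := null (absent, optional -> null)
  signature := null (absent, optional -> null)
  read fails at factor under R2 (unknown field)
  => FAILS_AT (factor, R2)
diffs on User not affecting the asked answer:
  enum Kind (field role in record User): symbol HELD removed (it was the default; the default is cleared) -> schema-level compatibility only; this User value's decode is unchanged
  renamed field city to country in record User (alias city declared on the renamed field) -> inert under this dialect — no rule fires on User and the result does not move
  renamed field avatar to signature in record Contact (alias avatar declared on the renamed field) -> inert under this dialect — no rule fires on User and the result does not move

decoded: FAILS_AT (factor, R2)


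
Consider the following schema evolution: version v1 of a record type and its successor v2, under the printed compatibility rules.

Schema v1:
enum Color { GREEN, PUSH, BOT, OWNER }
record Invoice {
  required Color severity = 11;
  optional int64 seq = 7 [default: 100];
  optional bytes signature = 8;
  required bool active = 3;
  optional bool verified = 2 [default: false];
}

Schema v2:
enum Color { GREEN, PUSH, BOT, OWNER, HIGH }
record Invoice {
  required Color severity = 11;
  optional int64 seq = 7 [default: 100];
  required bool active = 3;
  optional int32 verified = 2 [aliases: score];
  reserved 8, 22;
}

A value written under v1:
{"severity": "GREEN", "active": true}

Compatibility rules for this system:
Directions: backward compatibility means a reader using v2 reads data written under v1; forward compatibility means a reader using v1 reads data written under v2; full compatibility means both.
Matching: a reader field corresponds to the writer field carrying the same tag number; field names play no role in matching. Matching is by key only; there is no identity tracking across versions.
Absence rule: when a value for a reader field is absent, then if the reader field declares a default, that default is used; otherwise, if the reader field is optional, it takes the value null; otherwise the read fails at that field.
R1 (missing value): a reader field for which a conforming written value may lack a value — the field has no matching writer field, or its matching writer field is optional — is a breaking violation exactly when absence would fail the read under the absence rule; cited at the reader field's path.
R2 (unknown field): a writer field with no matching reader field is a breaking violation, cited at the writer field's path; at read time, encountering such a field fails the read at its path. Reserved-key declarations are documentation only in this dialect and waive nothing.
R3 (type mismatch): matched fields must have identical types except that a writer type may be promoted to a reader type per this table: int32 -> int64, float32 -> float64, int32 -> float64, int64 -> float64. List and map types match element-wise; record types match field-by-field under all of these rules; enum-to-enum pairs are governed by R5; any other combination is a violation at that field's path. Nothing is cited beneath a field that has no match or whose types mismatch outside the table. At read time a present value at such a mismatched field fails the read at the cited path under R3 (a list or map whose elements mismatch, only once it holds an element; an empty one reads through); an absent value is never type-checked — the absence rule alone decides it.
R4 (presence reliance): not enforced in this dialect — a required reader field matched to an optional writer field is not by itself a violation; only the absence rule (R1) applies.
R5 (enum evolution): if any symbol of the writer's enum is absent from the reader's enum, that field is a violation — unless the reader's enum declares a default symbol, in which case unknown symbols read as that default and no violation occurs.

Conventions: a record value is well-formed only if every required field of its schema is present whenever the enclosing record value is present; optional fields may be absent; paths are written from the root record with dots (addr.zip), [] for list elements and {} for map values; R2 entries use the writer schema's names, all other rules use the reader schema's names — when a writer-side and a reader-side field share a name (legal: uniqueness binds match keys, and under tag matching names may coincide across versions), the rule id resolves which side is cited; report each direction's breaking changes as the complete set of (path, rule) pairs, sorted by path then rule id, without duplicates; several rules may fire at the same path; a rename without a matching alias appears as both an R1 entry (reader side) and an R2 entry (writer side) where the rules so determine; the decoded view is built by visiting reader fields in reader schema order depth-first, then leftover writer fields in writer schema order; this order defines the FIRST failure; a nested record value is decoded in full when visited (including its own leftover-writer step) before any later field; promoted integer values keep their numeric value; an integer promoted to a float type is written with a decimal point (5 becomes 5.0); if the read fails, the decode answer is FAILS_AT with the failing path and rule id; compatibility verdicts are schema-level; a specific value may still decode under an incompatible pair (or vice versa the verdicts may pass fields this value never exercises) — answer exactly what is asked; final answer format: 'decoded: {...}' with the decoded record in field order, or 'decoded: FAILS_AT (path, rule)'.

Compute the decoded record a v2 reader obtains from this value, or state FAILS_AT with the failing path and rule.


the writer's type comes first in each Invoice pair
decoding the Invoice value with the v2 reader:
  severity := "GREEN"
  seq := 100 (missing; default applied)
  active := true
  verified := null (missing; optional => null)
  => decoded: {"severity": "GREEN", "seq": 100, "active": true, "verified": null}
ruling out the remaining Invoice differences:
  enum Color (field severity in record Invoice): symbol HIGH added -> affects the rule determinations only; this particular Invoice value decodes identically

decoded: {"severity": "GREEN", "seq": 100, "active": true, "verified": null}


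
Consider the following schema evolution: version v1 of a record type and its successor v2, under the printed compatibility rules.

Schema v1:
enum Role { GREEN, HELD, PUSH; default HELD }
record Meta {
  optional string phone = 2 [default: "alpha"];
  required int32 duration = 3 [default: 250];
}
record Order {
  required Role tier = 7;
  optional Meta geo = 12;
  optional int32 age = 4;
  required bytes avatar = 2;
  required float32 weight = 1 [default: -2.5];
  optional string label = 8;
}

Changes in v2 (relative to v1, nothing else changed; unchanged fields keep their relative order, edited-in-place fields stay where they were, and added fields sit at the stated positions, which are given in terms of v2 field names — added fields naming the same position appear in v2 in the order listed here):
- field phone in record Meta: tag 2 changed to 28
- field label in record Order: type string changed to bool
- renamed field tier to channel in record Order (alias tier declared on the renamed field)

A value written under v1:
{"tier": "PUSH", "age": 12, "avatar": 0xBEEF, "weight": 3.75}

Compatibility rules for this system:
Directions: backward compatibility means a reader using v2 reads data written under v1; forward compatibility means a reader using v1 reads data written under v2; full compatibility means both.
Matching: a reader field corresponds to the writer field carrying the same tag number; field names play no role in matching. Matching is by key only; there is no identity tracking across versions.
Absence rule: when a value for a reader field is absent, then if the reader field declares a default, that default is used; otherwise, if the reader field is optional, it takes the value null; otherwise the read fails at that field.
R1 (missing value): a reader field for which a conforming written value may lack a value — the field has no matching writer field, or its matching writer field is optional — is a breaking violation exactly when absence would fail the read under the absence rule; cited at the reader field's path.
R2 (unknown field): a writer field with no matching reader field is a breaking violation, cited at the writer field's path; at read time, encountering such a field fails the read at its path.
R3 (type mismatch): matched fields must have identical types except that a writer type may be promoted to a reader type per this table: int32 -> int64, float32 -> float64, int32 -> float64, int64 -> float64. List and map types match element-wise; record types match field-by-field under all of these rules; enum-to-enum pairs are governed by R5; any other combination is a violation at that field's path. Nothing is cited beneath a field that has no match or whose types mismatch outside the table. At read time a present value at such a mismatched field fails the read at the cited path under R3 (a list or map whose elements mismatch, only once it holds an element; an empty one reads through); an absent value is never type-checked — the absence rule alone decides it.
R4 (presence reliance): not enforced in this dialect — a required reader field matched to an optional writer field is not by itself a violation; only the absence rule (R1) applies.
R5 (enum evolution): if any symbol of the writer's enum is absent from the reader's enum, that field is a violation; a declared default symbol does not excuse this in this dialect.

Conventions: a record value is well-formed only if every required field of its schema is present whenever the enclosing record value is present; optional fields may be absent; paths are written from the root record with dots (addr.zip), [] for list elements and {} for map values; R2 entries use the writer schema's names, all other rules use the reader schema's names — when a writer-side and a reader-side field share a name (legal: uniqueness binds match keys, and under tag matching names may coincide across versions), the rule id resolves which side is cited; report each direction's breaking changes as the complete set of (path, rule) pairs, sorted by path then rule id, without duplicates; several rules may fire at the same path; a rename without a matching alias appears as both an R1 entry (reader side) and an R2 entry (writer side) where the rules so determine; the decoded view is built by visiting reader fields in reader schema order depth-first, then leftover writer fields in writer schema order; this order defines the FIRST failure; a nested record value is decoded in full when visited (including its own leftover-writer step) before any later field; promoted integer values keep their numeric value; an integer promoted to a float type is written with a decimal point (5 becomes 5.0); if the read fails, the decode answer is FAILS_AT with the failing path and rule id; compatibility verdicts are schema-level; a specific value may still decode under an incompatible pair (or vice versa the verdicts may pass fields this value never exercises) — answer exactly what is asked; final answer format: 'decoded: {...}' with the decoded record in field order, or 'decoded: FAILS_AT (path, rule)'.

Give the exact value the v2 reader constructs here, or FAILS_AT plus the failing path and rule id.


decoded: {"channel": "PUSH", "geo": null, "age": 12, "avatar": 0xBEEF, "weight": 3.75, "label": null}

the writer's type comes first in each Order pair
decode (reader v2):
  channel := "PUSH" (from writer tier)
  geo := null (not supplied -> null)
  age := 12
  avatar := 0xBEEF
  weight := 3.75
  label := null (not supplied -> null)
  => decoded: {"channel": "PUSH", "geo": null, "age": 12, "avatar": 0xBEEF, "weight": 3.75, "label": null}
the other Order changes do not affect what is asked:
  field phone in record Meta: tag 2 changed to 28 -> changes Order's schema-level verdicts only — the decode of this value is the same
  field label in record Order: type string changed to bool -> changes Order's schema-level verdicts only — the decode of this value is the same


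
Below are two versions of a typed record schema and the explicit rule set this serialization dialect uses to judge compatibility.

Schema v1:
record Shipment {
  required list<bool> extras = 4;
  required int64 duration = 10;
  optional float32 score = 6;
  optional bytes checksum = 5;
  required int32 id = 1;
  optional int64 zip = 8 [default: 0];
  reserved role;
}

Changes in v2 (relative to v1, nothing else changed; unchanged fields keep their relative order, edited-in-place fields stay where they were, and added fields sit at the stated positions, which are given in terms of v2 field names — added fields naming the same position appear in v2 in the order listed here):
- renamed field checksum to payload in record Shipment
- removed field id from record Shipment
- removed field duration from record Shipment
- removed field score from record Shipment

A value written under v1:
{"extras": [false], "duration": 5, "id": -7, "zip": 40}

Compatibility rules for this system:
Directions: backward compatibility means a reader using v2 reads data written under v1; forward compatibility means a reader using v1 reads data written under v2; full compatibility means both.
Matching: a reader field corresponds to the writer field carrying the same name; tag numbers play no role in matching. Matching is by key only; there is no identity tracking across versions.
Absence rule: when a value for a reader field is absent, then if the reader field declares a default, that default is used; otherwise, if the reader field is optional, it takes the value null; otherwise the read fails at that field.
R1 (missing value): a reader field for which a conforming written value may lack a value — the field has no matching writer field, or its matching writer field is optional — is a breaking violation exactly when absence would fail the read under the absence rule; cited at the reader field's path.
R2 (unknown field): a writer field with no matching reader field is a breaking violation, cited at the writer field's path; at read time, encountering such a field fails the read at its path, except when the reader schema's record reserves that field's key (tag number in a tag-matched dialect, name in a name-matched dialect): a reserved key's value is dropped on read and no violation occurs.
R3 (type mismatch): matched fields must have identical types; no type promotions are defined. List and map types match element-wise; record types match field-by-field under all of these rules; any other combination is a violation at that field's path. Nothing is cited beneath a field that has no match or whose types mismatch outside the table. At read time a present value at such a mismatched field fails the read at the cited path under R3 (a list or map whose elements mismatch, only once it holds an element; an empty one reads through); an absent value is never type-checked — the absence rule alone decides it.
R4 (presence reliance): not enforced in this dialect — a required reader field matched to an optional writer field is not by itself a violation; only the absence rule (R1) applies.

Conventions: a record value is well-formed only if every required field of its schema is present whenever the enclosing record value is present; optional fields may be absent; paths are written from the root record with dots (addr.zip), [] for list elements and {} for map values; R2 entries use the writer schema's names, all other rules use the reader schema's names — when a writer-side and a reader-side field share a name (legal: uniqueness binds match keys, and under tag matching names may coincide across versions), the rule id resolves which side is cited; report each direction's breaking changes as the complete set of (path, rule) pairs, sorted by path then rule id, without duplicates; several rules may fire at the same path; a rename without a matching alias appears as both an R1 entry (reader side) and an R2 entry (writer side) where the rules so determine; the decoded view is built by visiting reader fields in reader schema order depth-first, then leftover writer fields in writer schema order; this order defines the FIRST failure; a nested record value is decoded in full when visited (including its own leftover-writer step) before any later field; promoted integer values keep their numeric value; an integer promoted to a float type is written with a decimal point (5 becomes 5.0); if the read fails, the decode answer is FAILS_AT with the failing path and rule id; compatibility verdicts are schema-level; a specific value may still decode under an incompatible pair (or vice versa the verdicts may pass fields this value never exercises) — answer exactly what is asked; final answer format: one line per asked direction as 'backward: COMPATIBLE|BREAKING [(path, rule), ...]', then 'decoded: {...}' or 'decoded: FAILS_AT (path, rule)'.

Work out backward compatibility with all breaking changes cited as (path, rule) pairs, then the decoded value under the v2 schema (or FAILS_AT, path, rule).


the writer's type comes first in each Shipment pair
backward on Shipment — v2 reading data written by v1:
  list<bool> -> list<bool>, writer required: extras aligns to extras
  payload has no writer counterpart
  int64 -> int64, writer optional: zip aligns to zip
  writer duration: unknown to reader
  writer score: unknown to reader
  writer checksum: unknown to reader
  writer id: unknown to reader
  rule R2 violated at checksum
  rule R2 violated at duration
  rule R2 violated at id
  rule R2 violated at score
  backward on Shipment therefore BREAKING (4)
decoding the Shipment value with the v2 reader:
  extras := [false]
  payload := null (not supplied -> null)
  zip := 40
  read fails at duration under R2 (unknown field)
  => FAILS_AT (duration, R2)

backward: BREAKING [(checksum, R2), (duration, R2), (id, R2), (score, R2)]; decoded: FAILS_AT (duration, R2)


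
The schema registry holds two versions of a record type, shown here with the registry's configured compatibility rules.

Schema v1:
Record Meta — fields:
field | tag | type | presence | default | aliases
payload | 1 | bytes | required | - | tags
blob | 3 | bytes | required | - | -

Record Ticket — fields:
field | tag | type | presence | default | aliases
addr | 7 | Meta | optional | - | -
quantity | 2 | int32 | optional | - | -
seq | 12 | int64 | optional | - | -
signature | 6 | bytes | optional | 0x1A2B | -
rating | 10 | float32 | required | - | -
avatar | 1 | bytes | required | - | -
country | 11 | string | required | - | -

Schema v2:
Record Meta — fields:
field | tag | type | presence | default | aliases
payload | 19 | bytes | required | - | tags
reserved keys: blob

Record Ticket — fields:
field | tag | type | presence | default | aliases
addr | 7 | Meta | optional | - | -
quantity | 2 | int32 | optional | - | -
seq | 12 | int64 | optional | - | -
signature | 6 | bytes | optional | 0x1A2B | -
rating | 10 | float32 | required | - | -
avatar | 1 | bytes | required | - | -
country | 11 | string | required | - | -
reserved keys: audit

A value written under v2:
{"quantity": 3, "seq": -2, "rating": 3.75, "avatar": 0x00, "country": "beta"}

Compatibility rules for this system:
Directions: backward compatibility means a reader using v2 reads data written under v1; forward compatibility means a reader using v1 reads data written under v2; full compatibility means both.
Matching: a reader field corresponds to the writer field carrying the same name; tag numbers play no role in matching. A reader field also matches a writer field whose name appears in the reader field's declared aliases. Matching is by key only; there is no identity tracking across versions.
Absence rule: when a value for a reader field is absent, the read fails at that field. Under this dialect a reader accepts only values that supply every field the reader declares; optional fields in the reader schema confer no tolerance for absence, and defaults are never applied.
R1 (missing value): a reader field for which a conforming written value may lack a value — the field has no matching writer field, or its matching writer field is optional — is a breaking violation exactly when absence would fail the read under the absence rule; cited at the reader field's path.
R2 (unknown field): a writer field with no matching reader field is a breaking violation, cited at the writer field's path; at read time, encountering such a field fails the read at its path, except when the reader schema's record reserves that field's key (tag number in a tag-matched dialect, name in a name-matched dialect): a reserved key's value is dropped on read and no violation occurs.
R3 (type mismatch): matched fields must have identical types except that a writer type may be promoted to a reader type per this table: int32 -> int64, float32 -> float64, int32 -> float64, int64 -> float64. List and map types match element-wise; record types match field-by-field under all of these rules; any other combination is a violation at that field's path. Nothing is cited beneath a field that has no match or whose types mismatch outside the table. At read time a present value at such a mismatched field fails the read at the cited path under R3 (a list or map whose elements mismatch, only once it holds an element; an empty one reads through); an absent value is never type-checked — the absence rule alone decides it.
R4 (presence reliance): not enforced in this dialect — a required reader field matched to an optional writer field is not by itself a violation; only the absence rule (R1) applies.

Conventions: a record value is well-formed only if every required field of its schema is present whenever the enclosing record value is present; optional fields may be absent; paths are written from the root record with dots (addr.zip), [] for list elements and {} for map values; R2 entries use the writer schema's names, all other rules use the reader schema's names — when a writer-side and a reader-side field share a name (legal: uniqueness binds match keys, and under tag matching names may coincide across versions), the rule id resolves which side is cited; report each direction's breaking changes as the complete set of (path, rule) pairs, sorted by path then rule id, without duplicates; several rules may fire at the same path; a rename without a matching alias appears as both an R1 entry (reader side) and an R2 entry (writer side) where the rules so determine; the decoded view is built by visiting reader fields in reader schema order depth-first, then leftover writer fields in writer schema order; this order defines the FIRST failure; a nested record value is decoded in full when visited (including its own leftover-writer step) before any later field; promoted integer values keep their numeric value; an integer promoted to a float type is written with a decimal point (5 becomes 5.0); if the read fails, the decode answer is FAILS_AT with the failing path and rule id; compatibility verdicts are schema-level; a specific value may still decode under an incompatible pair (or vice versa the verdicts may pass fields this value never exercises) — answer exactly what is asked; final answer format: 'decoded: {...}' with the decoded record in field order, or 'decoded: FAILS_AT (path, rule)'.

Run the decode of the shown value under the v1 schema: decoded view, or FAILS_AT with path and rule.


the writer's type comes first in each Ticket pair
decode walk for Ticket under reader schema v1:
  read fails at addr under R1 (no fill)
  => FAILS_AT (addr, R1)
ruling out the remaining Ticket differences:
  field payload in record Meta: tag 1 changed to 19 -> triggers nothing under the printed rules; the Ticket answer is the same either way
  removed field blob from record Meta (its key "blob" joins the reserved list) -> matters for Ticket compatibility verdicts, not for this value's decode

decoded: FAILS_AT (addr, R1)
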